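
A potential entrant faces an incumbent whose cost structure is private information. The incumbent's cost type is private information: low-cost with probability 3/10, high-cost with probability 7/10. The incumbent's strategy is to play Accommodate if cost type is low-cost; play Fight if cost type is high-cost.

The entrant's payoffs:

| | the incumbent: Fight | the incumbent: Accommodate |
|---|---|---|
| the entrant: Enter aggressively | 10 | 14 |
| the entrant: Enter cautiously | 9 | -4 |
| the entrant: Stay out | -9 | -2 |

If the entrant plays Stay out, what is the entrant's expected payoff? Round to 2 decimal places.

-6.90

Take the expectation over the incumbent's cost type, weighting each type's action by its prior probability.
E[Stay out] = 3/10·(-2) + 7/10·(-9) = (-3/5) + (-63/10) = -69/10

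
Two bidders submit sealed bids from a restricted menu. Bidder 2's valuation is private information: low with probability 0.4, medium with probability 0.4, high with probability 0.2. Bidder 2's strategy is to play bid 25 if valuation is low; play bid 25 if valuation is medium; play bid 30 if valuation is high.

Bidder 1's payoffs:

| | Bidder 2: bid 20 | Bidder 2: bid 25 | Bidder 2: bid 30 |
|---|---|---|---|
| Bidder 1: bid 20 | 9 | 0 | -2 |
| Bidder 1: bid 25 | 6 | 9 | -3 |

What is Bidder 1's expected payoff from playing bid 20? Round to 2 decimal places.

E[bid 20] = 0.4·0 + 0.4·0 + 0.2·(-2) = 0 + 0 + (-0.4) = -0.4

-0.40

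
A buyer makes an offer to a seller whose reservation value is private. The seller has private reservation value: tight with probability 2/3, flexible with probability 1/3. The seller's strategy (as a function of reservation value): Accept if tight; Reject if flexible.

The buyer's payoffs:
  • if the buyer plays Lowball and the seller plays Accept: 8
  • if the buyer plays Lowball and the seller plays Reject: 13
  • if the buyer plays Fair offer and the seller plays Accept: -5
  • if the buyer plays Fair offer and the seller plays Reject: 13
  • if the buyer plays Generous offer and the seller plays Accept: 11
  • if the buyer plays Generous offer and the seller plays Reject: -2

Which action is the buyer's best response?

Lowball

E[Lowball] = 2/3·(8) + 1/3·(13) = 29/3
E[Fair offer] = 2/3·(-5) + 1/3·(13) = 1
E[Generous offer] = 2/3·(11) + 1/3·(-2) = 20/3
Best response: Lowball (29/3 is the largest).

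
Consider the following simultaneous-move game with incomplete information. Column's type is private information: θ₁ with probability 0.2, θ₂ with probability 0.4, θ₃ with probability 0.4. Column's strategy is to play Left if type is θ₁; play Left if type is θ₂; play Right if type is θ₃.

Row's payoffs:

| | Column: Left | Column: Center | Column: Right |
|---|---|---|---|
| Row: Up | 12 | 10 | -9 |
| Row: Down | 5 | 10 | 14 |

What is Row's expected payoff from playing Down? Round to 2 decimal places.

8.60

E[Down] = 0.2·5 + 0.4·5 + 0.4·14 = 1 + 2 + 5.6 = 8.6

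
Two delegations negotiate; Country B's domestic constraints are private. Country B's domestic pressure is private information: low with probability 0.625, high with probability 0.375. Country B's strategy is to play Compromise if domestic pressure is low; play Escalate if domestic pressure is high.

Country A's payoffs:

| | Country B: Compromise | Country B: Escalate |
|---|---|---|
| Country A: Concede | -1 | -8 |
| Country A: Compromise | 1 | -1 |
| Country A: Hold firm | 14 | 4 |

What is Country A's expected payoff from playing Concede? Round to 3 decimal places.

-3.625

E[Concede] = 0.625·(-1) + 0.375·(-8) = (-0.625) + (-3) = -3.625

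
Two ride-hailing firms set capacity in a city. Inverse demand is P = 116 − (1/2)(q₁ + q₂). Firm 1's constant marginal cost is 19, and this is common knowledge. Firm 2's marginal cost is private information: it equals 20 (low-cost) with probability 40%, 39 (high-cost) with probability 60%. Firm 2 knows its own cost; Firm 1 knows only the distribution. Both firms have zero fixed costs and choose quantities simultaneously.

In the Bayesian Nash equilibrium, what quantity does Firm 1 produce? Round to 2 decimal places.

Each type of Firm 2 best-responds to q₁; Firm 1 best-responds to the expected q₂ over Firm 2's types.
Firm 2 with cost c maximizes (116 − (1/2)(q₁+q₂) − c)·q₂, giving q₂(c) = (116 − c − (1/2)q₁).
E[c₂] = 0.4·20 + 0.6·39 = 31.4
Firm 1's FOC against E[q₂] yields q₁ = (116 − 2·19 + E[c₂])/(3/2) = (116 − 38 + 31.4)/(3/2) = 72.9333.

72.93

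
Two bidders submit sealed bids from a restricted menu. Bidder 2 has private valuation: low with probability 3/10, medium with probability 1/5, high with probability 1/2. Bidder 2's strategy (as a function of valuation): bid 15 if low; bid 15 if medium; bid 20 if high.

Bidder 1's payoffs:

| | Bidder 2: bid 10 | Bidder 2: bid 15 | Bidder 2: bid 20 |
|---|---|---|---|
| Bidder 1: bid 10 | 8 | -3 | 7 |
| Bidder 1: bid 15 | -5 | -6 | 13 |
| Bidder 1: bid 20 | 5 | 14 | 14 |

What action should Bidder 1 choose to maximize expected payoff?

E[bid 10] = 3/10·(-3) + 1/5·(-3) + 1/2·(7) = 2
E[bid 15] = 3/10·(-6) + 1/5·(-6) + 1/2·(13) = 7/2
E[bid 20] = 3/10·(14) + 1/5·(14) + 1/2·(14) = 14
Best response: bid 20 (14 is the largest).

bid 20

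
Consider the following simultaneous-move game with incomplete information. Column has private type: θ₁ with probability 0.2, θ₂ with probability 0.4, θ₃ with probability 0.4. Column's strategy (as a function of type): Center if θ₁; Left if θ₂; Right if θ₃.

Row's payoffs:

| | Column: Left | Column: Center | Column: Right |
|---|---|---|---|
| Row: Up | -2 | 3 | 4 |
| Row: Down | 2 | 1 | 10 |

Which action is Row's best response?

E[Up] = 0.2·(3) + 0.4·(-2) + 0.4·(4) = 1.4
E[Down] = 0.2·(1) + 0.4·(2) + 0.4·(10) = 5
Best response: Down (5 is the largest).

Down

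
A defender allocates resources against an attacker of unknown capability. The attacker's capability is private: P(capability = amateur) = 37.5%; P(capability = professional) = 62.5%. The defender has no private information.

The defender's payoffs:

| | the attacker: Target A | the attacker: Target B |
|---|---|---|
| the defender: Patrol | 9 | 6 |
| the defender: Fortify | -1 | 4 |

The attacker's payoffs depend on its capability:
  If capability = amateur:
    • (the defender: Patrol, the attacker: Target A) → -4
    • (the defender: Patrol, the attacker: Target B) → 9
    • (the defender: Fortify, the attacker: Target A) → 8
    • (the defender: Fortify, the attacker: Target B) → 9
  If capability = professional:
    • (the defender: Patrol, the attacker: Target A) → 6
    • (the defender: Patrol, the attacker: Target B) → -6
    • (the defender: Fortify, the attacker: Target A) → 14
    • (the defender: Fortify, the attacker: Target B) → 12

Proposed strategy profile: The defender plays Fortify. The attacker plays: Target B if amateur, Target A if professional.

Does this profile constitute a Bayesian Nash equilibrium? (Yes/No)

No

A profile is a BNE iff every type of every player is best-responding given beliefs about the other side.
The defender plays Fortify: E[Fortify] = 0.375·(4) + 0.625·(-1) = 0.875; E[Patrol] = 7.875. Not best-responding. ✗
The attacker (capability amateur), facing Fortify: Target A gives 8, Target B gives 9. Proposed Target B is best. ✓
The attacker (capability professional), facing Fortify: Target A gives 14, Target B gives 12. Proposed Target A is best. ✓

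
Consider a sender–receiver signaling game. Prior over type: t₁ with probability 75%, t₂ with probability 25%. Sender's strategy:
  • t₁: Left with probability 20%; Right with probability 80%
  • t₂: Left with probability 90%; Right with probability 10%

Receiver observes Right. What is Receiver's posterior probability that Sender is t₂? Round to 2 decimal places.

P(Right) = 0.75·0.8 + 0.25·0.1 = 0.625
P(t₂ | Right) = (0.25·0.1) / 0.625 = 0.025 / 0.625 = 0.04

0.04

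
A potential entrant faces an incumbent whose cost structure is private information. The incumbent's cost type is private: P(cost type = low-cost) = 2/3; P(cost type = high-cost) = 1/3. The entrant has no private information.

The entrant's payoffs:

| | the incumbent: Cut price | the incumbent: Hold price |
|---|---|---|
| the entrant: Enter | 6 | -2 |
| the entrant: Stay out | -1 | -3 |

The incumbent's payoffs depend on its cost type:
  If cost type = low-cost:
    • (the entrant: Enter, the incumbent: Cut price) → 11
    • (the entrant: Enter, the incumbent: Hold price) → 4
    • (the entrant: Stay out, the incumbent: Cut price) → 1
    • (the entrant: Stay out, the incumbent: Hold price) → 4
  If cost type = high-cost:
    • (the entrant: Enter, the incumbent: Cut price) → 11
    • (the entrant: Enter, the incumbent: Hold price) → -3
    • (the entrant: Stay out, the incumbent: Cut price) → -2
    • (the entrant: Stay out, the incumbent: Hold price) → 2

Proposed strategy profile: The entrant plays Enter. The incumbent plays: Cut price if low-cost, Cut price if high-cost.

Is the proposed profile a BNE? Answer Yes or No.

The entrant plays Enter: E[Enter] = 2/3·(6) + 1/3·(6) = 6; E[Stay out] = -1. Best-responding. ✓
The incumbent (cost type low-cost), facing Enter: Cut price gives 11, Hold price gives 4. Proposed Cut price is best. ✓
The incumbent (cost type high-cost), facing Enter: Cut price gives 11, Hold price gives -3. Proposed Cut price is best. ✓

Yes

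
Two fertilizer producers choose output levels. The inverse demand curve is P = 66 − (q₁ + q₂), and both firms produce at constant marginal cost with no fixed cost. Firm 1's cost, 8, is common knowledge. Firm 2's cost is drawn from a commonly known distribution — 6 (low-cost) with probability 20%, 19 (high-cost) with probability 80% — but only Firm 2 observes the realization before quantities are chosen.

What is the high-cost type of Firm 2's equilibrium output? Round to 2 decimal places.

12.43

Type-c best response for Firm 2: q₂(c) = (66 − c)/2 − q₁/2.
Firm 1 maximizes expected profit; its first-order condition is 66 − 2q₁ − E[q₂] − 8 = 0.
Substituting E[q₂] and solving: E[c₂] = 16.4, so q₁ = (66 − 2·8 + 16.4)/3 = 22.1333.
q₂(high-cost) = (66 − 19 − 22.1333)/2 = 12.4333.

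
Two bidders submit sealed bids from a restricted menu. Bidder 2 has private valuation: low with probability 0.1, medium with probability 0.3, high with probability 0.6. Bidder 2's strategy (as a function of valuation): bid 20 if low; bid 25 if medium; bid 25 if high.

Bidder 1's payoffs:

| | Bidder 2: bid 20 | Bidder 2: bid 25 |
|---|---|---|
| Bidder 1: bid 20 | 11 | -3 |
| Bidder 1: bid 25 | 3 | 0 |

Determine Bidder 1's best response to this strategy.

Compute Bidder 1's expected payoff for each action, taking the expectation over Bidder 2's type.
E[bid 20] = 0.1·(11) + 0.3·(-3) + 0.6·(-3) = -1.6
E[bid 25] = 0.1·(3) + 0.3·(0) + 0.6·(0) = 0.3
Best response: bid 25 (0.3 is the largest).

bid 25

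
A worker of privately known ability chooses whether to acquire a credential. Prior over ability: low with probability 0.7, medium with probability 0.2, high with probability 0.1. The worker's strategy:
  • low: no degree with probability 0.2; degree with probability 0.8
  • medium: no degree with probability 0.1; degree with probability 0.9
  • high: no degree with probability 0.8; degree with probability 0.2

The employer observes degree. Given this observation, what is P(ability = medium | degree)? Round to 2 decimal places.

0.24

P(degree) = 0.7·0.8 + 0.2·0.9 + 0.1·0.2 = 0.76
P(medium | degree) = (0.2·0.9) / 0.76 = 0.18 / 0.76 = 0.236842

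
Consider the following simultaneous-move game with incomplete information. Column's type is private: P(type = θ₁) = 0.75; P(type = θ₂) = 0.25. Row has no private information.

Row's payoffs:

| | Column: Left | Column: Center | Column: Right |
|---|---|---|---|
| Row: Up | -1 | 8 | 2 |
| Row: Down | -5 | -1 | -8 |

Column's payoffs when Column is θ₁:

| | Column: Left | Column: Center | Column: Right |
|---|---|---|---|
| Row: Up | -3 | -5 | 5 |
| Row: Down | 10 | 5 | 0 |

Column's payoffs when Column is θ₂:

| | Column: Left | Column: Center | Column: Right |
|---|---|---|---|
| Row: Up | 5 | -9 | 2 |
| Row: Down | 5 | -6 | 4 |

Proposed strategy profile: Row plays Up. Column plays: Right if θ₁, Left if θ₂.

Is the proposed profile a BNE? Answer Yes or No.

Row plays Up: E[Up] = 0.75·(2) + 0.25·(-1) = 1.25; E[Down] = -7.25. Best-responding. ✓
Column (type θ₁), facing Up: Left gives -3, Center gives -5, Right gives 5. Proposed Right is best. ✓
Column (type θ₂), facing Up: Left gives 5, Center gives -9, Right gives 2. Proposed Left is best. ✓

Yes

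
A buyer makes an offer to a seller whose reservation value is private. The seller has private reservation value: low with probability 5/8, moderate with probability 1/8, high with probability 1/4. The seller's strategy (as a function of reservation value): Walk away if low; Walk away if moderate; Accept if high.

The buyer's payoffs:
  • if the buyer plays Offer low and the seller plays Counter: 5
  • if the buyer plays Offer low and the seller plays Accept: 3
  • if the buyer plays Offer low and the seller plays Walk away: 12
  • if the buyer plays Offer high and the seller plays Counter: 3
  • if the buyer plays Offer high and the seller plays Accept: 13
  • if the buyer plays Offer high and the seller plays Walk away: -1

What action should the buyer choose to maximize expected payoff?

E[Offer low] = 5/8·(12) + 1/8·(12) + 1/4·(3) = 39/4
E[Offer high] = 5/8·(-1) + 1/8·(-1) + 1/4·(13) = 5/2
Best response: Offer low (39/4 is the largest).

Offer low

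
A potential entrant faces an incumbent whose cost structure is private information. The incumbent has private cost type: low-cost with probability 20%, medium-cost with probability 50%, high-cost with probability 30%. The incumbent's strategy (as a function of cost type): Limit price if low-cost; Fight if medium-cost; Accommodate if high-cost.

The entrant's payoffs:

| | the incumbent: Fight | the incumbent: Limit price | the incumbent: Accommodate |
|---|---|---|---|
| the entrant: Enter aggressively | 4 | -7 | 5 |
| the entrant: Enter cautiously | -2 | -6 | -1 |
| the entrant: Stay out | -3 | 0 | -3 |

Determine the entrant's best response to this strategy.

Enter aggressively

Compute the entrant's expected payoff for each action, taking the expectation over the incumbent's type.
E[Enter aggressively] = 0.2·(-7) + 0.5·(4) + 0.3·(5) = 2.1
E[Enter cautiously] = 0.2·(-6) + 0.5·(-2) + 0.3·(-1) = -2.5
E[Stay out] = 0.2·(0) + 0.5·(-3) + 0.3·(-3) = -2.4
Best response: Enter aggressively (2.1 is the largest).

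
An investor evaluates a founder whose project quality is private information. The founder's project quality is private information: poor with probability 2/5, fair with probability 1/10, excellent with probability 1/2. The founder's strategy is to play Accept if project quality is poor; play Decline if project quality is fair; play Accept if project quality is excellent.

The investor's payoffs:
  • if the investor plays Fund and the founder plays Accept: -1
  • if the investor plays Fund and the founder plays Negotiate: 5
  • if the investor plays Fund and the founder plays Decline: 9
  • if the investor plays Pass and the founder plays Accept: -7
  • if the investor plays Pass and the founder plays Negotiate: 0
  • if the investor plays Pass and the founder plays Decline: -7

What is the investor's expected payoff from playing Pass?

-7

Take the expectation over the founder's project quality, weighting each type's action by its prior probability.
E[Pass] = 2/5·(-7) + 1/10·(-7) + 1/2·(-7) = (-14/5) + (-7/10) + (-7/2) = -7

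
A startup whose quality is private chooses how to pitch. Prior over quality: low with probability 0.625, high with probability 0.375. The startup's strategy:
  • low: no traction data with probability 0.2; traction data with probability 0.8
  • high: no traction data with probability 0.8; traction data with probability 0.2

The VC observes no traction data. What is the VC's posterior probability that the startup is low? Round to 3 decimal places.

0.294

P(no traction data) = 0.625·0.2 + 0.375·0.8 = 0.425
P(low | no traction data) = (0.625·0.2) / 0.425 = 0.125 / 0.425 = 0.294118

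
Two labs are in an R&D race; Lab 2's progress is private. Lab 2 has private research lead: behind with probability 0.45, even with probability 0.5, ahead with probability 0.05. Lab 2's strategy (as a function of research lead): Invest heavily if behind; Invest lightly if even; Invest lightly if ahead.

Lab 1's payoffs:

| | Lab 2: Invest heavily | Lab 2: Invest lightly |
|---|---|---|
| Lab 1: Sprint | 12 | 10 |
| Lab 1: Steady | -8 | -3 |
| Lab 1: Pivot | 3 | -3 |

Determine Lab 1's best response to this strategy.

Sprint

E[Sprint] = 0.45·(12) + 0.5·(10) + 0.05·(10) = 10.9
E[Steady] = 0.45·(-8) + 0.5·(-3) + 0.05·(-3) = -5.25
E[Pivot] = 0.45·(3) + 0.5·(-3) + 0.05·(-3) = -0.3
Best response: Sprint (10.9 is the largest).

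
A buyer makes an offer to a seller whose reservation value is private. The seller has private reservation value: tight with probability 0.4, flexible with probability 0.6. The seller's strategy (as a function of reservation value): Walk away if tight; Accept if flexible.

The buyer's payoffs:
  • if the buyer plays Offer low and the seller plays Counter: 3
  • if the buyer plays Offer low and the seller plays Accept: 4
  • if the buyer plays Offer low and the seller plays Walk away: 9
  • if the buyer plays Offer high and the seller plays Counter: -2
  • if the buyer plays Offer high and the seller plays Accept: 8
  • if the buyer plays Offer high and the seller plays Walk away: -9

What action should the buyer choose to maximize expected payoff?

Offer low

Compute the buyer's expected payoff for each action, taking the expectation over the seller's type.
E[Offer low] = 0.4·(9) + 0.6·(4) = 6
E[Offer high] = 0.4·(-9) + 0.6·(8) = 1.2
Best response: Offer low (6 is the largest).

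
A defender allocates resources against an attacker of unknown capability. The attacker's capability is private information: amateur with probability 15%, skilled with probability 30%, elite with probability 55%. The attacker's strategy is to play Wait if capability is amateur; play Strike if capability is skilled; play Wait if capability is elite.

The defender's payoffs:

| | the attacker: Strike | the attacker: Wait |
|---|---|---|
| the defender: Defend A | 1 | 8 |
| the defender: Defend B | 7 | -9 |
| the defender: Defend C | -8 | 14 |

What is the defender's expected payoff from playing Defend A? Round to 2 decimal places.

E[Defend A] = 0.15·8 + 0.3·1 + 0.55·8 = 1.2 + 0.3 + 4.4 = 5.9

5.90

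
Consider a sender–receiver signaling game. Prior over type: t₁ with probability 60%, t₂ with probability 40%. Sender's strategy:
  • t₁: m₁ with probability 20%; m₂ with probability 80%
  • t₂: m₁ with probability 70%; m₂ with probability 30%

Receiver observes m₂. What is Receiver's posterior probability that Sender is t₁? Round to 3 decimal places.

P(m₂) = 0.6·0.8 + 0.4·0.3 = 0.6
P(t₁ | m₂) = (0.6·0.8) / 0.6 = 0.48 / 0.6 = 0.8

0.800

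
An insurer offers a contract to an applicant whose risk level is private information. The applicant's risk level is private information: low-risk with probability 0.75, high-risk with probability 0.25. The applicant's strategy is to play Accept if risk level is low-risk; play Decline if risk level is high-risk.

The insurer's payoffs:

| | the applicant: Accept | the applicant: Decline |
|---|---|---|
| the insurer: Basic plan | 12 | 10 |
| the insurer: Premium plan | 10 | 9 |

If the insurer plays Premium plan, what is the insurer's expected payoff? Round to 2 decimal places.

9.75

Take the expectation over the applicant's risk level, weighting each type's action by its prior probability.
E[Premium plan] = 0.75·10 + 0.25·9 = 7.5 + 2.25 = 9.75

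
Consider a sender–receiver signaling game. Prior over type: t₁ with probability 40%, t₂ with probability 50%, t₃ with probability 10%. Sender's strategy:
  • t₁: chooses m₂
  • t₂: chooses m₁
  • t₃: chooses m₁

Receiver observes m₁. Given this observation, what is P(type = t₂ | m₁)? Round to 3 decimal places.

P(m₁) = 0.4·0 + 0.5·1 + 0.1·1 = 0.6
P(t₂ | m₁) = (0.5·1) / 0.6 = 0.5 / 0.6 = 0.833333

0.833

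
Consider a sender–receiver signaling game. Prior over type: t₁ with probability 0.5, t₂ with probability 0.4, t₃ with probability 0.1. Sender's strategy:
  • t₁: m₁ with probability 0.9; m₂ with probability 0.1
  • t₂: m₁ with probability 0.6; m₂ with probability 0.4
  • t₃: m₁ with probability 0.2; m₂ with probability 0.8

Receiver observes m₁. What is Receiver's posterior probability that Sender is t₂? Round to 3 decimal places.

Apply Bayes' rule using the sender's strategy as the likelihood.
P(m₁) = 0.5·0.9 + 0.4·0.6 + 0.1·0.2 = 0.71
P(t₂ | m₁) = (0.4·0.6) / 0.71 = 0.24 / 0.71 = 0.338028

0.338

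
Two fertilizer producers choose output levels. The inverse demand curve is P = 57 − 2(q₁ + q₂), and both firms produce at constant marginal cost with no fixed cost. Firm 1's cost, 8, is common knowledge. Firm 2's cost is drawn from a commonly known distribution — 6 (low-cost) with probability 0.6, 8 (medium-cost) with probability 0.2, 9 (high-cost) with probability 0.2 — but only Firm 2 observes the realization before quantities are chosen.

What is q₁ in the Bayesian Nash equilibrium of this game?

Type-c best response for Firm 2: q₂(c) = (57 − c)/4 − q₁/2.
Firm 1 maximizes expected profit; its first-order condition is 57 − 4q₁ − 2E[q₂] − 8 = 0.
Substituting E[q₂] and solving: E[c₂] = 7, so q₁ = (57 − 2·8 + 7)/6 = 8.

8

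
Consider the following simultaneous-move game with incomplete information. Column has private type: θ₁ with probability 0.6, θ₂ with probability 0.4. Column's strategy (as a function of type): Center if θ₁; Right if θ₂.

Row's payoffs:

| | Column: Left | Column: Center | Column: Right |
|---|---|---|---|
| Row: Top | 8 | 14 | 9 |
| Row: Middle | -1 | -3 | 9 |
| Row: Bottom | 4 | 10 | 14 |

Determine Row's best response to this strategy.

Top

E[Top] = 0.6·(14) + 0.4·(9) = 12
E[Middle] = 0.6·(-3) + 0.4·(9) = 1.8
E[Bottom] = 0.6·(10) + 0.4·(14) = 11.6
Best response: Top (12 is the largest).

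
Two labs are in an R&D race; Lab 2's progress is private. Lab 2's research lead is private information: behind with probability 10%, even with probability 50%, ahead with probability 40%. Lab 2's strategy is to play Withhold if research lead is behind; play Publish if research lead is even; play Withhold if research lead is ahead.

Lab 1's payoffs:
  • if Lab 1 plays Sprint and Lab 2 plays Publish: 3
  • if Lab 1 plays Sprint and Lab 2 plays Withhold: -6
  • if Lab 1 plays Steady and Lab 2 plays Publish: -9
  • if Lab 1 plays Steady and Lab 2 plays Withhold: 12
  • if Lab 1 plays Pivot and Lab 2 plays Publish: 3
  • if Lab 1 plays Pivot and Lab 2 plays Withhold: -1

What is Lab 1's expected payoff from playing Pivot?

Take the expectation over Lab 2's research lead, weighting each type's action by its prior probability.
E[Pivot] = 0.1·(-1) + 0.5·3 + 0.4·(-1) = (-0.1) + 1.5 + (-0.4) = 1

1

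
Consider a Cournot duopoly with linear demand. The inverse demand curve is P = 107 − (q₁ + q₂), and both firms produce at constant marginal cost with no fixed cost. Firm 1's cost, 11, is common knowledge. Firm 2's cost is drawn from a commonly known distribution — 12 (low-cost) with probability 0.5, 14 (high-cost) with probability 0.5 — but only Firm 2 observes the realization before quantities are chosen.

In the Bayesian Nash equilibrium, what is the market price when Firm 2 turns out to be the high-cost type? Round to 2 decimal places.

44.17

Firm 2 with cost c maximizes (107 − (q₁+q₂) − c)·q₂, giving q₂(c) = (107 − c − q₁)/2.
E[c₂] = 0.5·12 + 0.5·14 = 13
Firm 1's FOC against E[q₂] yields q₁ = (107 − 2·11 + E[c₂])/3 = (107 − 22 + 13)/3 = 32.6667.
q₂(high-cost) = 30.1667, so P = 107 − (32.6667 + 30.1667) = 44.1667.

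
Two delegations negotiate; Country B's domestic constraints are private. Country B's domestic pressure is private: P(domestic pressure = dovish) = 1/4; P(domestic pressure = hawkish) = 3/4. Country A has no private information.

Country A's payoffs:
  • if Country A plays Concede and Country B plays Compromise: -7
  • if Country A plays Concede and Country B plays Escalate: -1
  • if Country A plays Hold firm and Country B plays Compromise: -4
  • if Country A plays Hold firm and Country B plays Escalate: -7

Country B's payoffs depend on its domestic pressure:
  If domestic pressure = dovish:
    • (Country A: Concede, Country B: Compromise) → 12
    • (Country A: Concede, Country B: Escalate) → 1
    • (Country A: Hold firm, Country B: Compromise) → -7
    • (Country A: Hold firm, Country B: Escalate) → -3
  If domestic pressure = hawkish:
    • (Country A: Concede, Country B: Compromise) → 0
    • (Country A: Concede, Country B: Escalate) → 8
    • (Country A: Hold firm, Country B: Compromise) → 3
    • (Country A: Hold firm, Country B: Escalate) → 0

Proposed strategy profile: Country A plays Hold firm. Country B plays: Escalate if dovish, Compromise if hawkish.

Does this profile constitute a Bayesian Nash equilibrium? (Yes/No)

Yes

A profile is a BNE iff every type of every player is best-responding given beliefs about the other side.
Country A plays Hold firm: E[Hold firm] = 1/4·(-7) + 3/4·(-4) = -19/4; E[Concede] = -11/2. Best-responding. ✓
Country B (domestic pressure dovish), facing Hold firm: Compromise gives -7, Escalate gives -3. Proposed Escalate is best. ✓
Country B (domestic pressure hawkish), facing Hold firm: Compromise gives 3, Escalate gives 0. Proposed Compromise is best. ✓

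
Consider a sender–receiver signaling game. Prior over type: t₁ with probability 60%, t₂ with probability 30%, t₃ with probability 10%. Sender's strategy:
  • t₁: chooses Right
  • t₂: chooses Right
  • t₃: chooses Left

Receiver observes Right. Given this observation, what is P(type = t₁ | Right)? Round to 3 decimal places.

P(Right) = 0.6·1 + 0.3·1 + 0.1·0 = 0.9
P(t₁ | Right) = (0.6·1) / 0.9 = 0.6 / 0.9 = 0.666667

0.667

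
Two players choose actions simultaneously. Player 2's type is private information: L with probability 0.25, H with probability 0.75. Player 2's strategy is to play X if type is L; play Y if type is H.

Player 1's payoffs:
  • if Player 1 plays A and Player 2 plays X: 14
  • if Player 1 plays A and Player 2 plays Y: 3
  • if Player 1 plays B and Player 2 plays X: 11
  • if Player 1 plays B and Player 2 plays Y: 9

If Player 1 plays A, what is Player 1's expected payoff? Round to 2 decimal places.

5.75

Take the expectation over Player 2's type, weighting each type's action by its prior probability.
E[A] = 0.25·14 + 0.75·3 = 3.5 + 2.25 = 5.75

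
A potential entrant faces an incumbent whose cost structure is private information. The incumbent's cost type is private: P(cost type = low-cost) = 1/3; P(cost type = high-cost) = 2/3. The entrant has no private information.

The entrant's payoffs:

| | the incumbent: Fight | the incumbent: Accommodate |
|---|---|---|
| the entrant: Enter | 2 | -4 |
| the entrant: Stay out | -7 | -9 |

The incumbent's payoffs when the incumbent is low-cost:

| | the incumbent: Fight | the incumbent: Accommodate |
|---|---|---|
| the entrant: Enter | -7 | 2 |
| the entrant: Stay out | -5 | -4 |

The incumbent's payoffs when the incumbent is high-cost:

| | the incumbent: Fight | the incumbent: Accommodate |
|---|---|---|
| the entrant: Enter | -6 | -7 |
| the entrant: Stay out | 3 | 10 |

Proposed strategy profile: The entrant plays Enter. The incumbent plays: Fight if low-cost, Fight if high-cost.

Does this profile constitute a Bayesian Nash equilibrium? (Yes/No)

The entrant plays Enter: E[Enter] = 1/3·(2) + 2/3·(2) = 2; E[Stay out] = -7. Best-responding. ✓
The incumbent (cost type low-cost), facing Enter: Fight gives -7, Accommodate gives 2. Proposed Fight is not best — profitable deviation exists. ✗
The incumbent (cost type high-cost), facing Enter: Fight gives -6, Accommodate gives -7. Proposed Fight is best. ✓

No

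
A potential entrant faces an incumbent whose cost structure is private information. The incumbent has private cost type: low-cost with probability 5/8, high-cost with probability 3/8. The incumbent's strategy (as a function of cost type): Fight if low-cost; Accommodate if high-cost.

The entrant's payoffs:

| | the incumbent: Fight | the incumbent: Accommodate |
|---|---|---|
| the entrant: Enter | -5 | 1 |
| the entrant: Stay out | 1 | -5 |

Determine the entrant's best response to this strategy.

E[Enter] = 5/8·(-5) + 3/8·(1) = -11/4
E[Stay out] = 5/8·(1) + 3/8·(-5) = -5/4
Best response: Stay out (-5/4 is the largest).

Stay out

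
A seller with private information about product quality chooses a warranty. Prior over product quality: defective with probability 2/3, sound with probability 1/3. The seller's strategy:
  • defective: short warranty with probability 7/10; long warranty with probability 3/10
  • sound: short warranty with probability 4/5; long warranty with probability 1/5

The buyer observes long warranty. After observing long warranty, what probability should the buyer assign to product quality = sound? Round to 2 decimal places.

P(long warranty) = (2/3)·(3/10) + (1/3)·(1/5) = 4/15
P(sound | long warranty) = ((1/3)·(1/5)) / (4/15) = (1/15) / (4/15) = 1/4

0.25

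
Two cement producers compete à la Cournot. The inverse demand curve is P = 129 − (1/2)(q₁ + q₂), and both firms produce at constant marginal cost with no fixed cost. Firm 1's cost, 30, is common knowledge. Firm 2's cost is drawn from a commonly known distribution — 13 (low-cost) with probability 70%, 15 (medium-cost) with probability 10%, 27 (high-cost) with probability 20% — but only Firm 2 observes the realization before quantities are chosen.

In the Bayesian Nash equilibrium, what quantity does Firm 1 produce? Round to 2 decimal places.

Type-c best response for Firm 2: q₂(c) = (129 − c) − q₁/2.
Firm 1 maximizes expected profit; its first-order condition is 129 − q₁ − (1/2)E[q₂] − 30 = 0.
Substituting E[q₂] and solving: E[c₂] = 16, so q₁ = (129 − 2·30 + 16)/(3/2) = 56.6667.

56.67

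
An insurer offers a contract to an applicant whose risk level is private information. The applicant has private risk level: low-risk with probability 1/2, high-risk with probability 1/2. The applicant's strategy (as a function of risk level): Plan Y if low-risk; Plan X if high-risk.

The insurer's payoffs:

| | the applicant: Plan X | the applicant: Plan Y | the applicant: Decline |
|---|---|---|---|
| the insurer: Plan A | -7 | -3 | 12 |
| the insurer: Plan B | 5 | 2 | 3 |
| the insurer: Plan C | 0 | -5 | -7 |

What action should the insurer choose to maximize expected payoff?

Plan B

Compute the insurer's expected payoff for each action, taking the expectation over the applicant's type.
E[Plan A] = 1/2·(-3) + 1/2·(-7) = -5
E[Plan B] = 1/2·(2) + 1/2·(5) = 7/2
E[Plan C] = 1/2·(-5) + 1/2·(0) = -5/2
Best response: Plan B (7/2 is the largest).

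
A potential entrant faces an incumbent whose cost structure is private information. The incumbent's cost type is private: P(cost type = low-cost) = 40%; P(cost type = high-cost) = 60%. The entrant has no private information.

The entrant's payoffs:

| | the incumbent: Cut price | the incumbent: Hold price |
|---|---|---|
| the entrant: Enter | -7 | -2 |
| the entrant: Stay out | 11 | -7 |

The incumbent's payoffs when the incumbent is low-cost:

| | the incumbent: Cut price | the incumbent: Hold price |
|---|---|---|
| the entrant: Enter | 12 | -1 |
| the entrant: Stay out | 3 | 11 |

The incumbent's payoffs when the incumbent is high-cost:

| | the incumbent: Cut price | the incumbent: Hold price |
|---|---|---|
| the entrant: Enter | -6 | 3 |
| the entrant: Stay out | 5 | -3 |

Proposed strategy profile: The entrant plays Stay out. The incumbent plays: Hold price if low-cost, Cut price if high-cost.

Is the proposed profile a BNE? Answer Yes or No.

The entrant plays Stay out: E[Stay out] = 0.4·(-7) + 0.6·(11) = 3.8; E[Enter] = -5. Best-responding. ✓
The incumbent (cost type low-cost), facing Stay out: Cut price gives 3, Hold price gives 11. Proposed Hold price is best. ✓
The incumbent (cost type high-cost), facing Stay out: Cut price gives 5, Hold price gives -3. Proposed Cut price is best. ✓

Yes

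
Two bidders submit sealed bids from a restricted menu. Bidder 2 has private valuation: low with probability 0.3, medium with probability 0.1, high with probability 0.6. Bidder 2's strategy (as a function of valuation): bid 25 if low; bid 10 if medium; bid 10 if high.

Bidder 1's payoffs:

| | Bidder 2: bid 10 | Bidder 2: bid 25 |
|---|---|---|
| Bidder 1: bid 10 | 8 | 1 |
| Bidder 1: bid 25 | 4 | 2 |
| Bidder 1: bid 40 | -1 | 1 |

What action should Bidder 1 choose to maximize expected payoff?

bid 10

Compute Bidder 1's expected payoff for each action, taking the expectation over Bidder 2's type.
E[bid 10] = 0.3·(1) + 0.1·(8) + 0.6·(8) = 5.9
E[bid 25] = 0.3·(2) + 0.1·(4) + 0.6·(4) = 3.4
E[bid 40] = 0.3·(1) + 0.1·(-1) + 0.6·(-1) = -0.4
Best response: bid 10 (5.9 is the largest).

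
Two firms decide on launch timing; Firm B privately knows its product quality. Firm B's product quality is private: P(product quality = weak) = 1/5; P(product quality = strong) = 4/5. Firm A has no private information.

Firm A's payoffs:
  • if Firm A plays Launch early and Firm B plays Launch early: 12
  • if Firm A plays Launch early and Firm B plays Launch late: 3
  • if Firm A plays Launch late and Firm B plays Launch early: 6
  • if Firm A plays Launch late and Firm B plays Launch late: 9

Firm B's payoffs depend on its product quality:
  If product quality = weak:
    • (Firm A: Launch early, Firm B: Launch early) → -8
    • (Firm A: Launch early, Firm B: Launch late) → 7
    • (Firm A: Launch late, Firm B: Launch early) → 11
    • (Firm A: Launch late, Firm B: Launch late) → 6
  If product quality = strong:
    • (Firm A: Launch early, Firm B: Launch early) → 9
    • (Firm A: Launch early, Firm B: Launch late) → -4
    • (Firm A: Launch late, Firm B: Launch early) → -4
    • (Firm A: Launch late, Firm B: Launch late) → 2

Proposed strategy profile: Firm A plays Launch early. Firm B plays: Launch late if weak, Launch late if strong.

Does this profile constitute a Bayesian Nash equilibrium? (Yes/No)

Firm A plays Launch early: E[Launch early] = 1/5·(3) + 4/5·(3) = 3; E[Launch late] = 9. Not best-responding. ✗
Firm B (product quality weak), facing Launch early: Launch early gives -8, Launch late gives 7. Proposed Launch late is best. ✓
Firm B (product quality strong), facing Launch early: Launch early gives 9, Launch late gives -4. Proposed Launch late is not best — profitable deviation exists. ✗

No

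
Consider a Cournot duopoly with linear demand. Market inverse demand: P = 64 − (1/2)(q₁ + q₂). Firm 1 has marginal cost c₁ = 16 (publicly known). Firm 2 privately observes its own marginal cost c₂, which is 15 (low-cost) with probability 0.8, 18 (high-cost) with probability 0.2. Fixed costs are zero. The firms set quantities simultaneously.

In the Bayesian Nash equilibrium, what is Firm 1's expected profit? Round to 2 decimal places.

Firm 2 with cost c maximizes (64 − (1/2)(q₁+q₂) − c)·q₂, giving q₂(c) = (64 − c − (1/2)q₁).
E[c₂] = 0.8·15 + 0.2·18 = 15.6
Firm 1's FOC against E[q₂] yields q₁ = (64 − 2·16 + E[c₂])/(3/2) = (64 − 32 + 15.6)/(3/2) = 31.7333.
E[P] = 64 − (1/2)·(q₁ + E[q₂]) = 31.8667; Firm 1's expected profit = (E[P] − 16)·q₁ = (31.8667 − 16)·31.7333 = 503.502.

503.50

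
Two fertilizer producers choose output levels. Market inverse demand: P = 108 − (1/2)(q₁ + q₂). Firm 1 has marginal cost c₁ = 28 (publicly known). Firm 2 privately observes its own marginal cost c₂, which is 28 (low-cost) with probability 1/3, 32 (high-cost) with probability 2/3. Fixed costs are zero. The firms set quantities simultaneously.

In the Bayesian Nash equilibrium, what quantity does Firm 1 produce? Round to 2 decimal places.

Each type of Firm 2 best-responds to q₁; Firm 1 best-responds to the expected q₂ over Firm 2's types.
Firm 2 with cost c maximizes (108 − (1/2)(q₁+q₂) − c)·q₂, giving q₂(c) = (108 − c − (1/2)q₁).
E[c₂] = 1/3·28 + 2/3·32 = 30.6667
Firm 1's FOC against E[q₂] yields q₁ = (108 − 2·28 + E[c₂])/(3/2) = (108 − 56 + 30.6667)/(3/2) = 55.1111.

55.11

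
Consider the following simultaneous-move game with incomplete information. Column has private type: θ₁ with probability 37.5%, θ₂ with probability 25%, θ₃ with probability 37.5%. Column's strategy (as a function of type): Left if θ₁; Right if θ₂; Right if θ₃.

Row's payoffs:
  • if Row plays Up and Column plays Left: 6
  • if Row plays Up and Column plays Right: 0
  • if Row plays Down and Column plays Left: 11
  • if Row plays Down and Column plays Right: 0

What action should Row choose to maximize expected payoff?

Down

E[Up] = 0.375·(6) + 0.25·(0) + 0.375·(0) = 2.25
E[Down] = 0.375·(11) + 0.25·(0) + 0.375·(0) = 4.125
Best response: Down (4.125 is the largest).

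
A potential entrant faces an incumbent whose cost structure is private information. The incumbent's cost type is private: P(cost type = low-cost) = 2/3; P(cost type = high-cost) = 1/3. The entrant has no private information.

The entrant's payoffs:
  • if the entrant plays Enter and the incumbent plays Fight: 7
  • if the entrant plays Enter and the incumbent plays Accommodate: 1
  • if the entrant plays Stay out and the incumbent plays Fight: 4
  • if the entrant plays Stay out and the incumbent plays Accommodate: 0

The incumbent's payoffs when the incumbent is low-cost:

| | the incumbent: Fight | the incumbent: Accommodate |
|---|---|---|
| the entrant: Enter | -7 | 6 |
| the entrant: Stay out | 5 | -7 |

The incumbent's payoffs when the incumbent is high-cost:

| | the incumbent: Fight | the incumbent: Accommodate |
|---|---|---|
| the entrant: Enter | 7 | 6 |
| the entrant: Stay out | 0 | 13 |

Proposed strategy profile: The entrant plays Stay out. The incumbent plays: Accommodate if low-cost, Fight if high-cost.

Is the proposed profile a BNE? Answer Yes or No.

The entrant plays Stay out: E[Stay out] = 2/3·(0) + 1/3·(4) = 4/3; E[Enter] = 3. Not best-responding. ✗
The incumbent (cost type low-cost), facing Stay out: Fight gives 5, Accommodate gives -7. Proposed Accommodate is not best — profitable deviation exists. ✗
The incumbent (cost type high-cost), facing Stay out: Fight gives 0, Accommodate gives 13. Proposed Fight is not best — profitable deviation exists. ✗

No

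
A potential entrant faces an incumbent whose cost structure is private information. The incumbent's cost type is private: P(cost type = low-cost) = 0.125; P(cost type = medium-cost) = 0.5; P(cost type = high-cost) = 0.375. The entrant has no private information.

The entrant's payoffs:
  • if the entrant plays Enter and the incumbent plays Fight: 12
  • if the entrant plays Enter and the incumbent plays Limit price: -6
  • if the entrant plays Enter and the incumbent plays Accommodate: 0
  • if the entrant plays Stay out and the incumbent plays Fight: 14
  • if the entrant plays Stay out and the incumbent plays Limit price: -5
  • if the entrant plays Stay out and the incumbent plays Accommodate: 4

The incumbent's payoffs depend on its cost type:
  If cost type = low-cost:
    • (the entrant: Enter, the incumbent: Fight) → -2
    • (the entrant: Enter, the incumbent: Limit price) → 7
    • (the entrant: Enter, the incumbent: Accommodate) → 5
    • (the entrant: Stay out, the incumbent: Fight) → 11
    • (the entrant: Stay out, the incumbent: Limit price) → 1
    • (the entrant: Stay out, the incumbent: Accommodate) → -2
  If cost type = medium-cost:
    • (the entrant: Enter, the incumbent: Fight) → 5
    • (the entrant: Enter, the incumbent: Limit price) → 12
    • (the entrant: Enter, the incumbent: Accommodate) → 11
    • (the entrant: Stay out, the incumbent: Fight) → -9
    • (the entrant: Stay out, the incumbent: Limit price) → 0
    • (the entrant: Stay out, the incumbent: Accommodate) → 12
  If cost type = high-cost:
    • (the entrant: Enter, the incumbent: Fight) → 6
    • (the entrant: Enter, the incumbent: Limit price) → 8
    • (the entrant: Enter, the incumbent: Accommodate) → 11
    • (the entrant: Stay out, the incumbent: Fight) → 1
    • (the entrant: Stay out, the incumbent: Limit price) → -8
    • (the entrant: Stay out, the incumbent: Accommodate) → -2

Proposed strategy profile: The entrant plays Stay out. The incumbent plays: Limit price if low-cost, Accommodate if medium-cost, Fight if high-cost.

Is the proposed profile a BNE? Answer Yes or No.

No

A profile is a BNE iff every type of every player is best-responding given beliefs about the other side.
The entrant plays Stay out: E[Stay out] = 0.125·(-5) + 0.5·(4) + 0.375·(14) = 6.625; E[Enter] = 3.75. Best-responding. ✓
The incumbent (cost type low-cost), facing Stay out: Fight gives 11, Limit price gives 1, Accommodate gives -2. Proposed Limit price is not best — profitable deviation exists. ✗
The incumbent (cost type medium-cost), facing Stay out: Fight gives -9, Limit price gives 0, Accommodate gives 12. Proposed Accommodate is best. ✓
The incumbent (cost type high-cost), facing Stay out: Fight gives 1, Limit price gives -8, Accommodate gives -2. Proposed Fight is best. ✓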